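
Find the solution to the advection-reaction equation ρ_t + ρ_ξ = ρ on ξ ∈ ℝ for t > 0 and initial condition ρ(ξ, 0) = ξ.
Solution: Substitute ρ = exp(t)u, i.e. u = exp(-t)ρ.
By the product rule, ρ_t = exp(t)(u_t + u), ρ_ξ = exp(t)u_ξ.
Substituting into the PDE and dividing by exp(t): u_t + u + u_ξ = u.
The lower-order terms cancel, leaving the standard advection equation u_t + u_ξ = 0.
Initial data for u: u(ξ,0) = ρ(ξ,0) = ξ.
Solve for u:
  By method of characteristics (waves move right with speed 1):
  Along characteristics ξ - t = const, u is constant, so u(ξ,t) = f(ξ - t) with f = u(·, 0).
Hence u(ξ,t) = -t + ξ.
Transform back: ρ(ξ,t) = exp(t)u(ξ,t).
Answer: ρ(ξ, t) = -texp(t) + ξexp(t)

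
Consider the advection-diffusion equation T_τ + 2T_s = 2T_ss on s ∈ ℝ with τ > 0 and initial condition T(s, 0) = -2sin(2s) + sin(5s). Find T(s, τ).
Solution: Change to a moving frame: let η = s - 2τ, σ = τ and write T(s,τ) = u(η,σ).
By the chain rule T_τ = u_σ - 2u_η, T_s = u_η, T_ss = u_ηη.
Then T_τ + 2T_s = u_σ: the advection term cancels and the PDE becomes the heat equation u_σ = 2u_ηη on η ∈ ℝ.
Initial data: u(η,0) = T(η,0) = -2sin(2η) + sin(5η).
On η ∈ ℝ each mode satisfies (sin(nη))″ = -n² sin(nη), so exp(-2n²σ) sin(nη) solves the heat equation; by superposition u(η,σ) = Σ c_n exp(-2n²σ) sin(nη).
Reading off the coefficients: c_2=-2, c_5=1, so u(η,σ) = -2exp(-8σ)sin(2η) + exp(-50σ)sin(5η).
Substituting back η = s - 2τ, σ = τ: T(s,τ) = u(s - 2τ, τ).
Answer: T(s, τ) = -2exp(-8τ)sin(2s - 4τ) + exp(-50τ)sin(5s - 10τ)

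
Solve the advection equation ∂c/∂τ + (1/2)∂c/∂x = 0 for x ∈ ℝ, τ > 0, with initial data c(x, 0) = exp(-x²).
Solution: By method of characteristics (waves move right with speed 1/2):
Along characteristics x - (1/2)τ = const, c is constant, so c(x,τ) = f(x - (1/2)τ) with f = c(·, 0).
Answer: c(x, τ) = exp(-(x - τ/2)²)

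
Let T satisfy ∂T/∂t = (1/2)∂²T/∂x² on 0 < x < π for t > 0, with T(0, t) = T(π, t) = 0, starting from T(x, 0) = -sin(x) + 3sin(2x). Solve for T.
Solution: Using separation of variables T = X(x)G(t):
Eigenfunctions: sin(nx), n = 1, 2, 3, ...
General solution: T(x, t) = Σ c_n sin(nx) exp(-n² t/2)
Matching T(x,0) = -sin(x) + 3sin(2x) term by term: c_1=-1, c_2=3.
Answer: T(x, t) = 3exp(-2t)sin(2x) - exp(-t/2)sin(x)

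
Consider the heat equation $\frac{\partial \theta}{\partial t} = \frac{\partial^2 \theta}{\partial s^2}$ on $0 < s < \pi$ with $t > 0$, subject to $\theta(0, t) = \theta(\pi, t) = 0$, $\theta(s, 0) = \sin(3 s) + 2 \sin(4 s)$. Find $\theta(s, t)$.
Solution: Separating variables: $\theta = \sum c_n e^{-n^2t} \sin(ns)$. From $\theta(s,0) = \sin(3 s) + 2 \sin(4 s)$: $c_3=1, c_4=2$.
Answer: $\theta(s, t) = e^{-9 t} \sin(3 s) + 2 e^{-16 t} \sin(4 s)$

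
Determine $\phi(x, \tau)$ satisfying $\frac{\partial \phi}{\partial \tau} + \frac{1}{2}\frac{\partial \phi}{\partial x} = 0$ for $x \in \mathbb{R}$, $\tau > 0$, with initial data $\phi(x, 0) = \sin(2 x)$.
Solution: By characteristics ($dx/d\tau = 1/2$), $\phi(x,\tau) = f(x - \frac{1}{2}\tau)$ with $f = \phi( \cdot , 0)$.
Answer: $\phi(x, \tau) = - \sin(\tau - 2 x)$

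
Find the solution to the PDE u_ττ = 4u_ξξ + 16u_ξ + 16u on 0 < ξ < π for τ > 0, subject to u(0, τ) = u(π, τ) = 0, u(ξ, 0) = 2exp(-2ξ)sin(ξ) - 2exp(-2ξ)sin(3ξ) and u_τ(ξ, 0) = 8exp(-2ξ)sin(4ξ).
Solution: Substitute u = exp(-2ξ)w, i.e. w = exp(2ξ)u.
By the product rule, u_ξ = exp(-2ξ)(w_ξ - 2w), u_ξξ = exp(-2ξ)(w_ξξ - 4w_ξ + 4w), u_ττ = exp(-2ξ)w_ττ.
Substituting into the PDE and dividing by exp(-2ξ): w_ττ = 4(w_ξξ - 4w_ξ + 4w) + 16(w_ξ - 2w) + 16w.
The lower-order terms cancel, leaving the standard wave equation w_ττ = 4w_ξξ.
Initial data for w: w(ξ,0) = exp(2ξ)u(ξ,0) = 2sin(ξ) - 2sin(3ξ); w_τ(ξ,0) = exp(2ξ)u_τ(ξ,0) = 8sin(4ξ). The boundary conditions carry over: w(0,τ) = w(π,τ) = 0.
Solve for w:
  Using separation of variables w = X(ξ)T(τ):
  Eigenfunctions: sin(nξ), n = 1, 2, 3, ...
  General solution: w(ξ, τ) = Σ [A_n cos(2n τ) + B_n sin(2n τ)] sin(nξ)
  From w(ξ,0) = 2sin(ξ) - 2sin(3ξ): A_1=2, A_3=-2. From w_τ(ξ,0) = 8sin(4ξ), using w_τ(ξ,0) = Σ ω_n B_n sin(nξ) with ω_n = 2n: B_4 = 8/8 = 1.
Hence w(ξ,τ) = 2sin(ξ)cos(2τ) - 2sin(3ξ)cos(6τ) + sin(4ξ)sin(8τ).
Transform back: u(ξ,τ) = exp(-2ξ)w(ξ,τ).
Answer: u(ξ, τ) = 2exp(-2ξ)sin(ξ)cos(2τ) - 2exp(-2ξ)sin(3ξ)cos(6τ) + exp(-2ξ)sin(4ξ)sin(8τ)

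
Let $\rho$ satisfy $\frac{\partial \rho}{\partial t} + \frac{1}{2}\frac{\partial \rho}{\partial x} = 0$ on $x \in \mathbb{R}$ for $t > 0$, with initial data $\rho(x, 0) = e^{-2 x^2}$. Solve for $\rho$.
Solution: By characteristics ($dx/dt = 1/2$), $\rho(x,t) = f(x - \frac{1}{2}t)$ with $f = \rho( \cdot , 0)$.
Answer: $\rho(x, t) = e^{-2 (-t/2 + x)^2}$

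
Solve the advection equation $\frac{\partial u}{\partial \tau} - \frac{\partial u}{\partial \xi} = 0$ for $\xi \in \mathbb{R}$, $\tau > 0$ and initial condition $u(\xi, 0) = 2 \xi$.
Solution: By method of characteristics (waves move left with speed 1):
Along characteristics $\xi + \tau =$ const, $u$ is constant, so $u(\xi,\tau) = f(\xi + \tau)$ with $f = u( \cdot , 0)$.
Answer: $u(\xi, \tau) = 2 \tau + 2 \xi$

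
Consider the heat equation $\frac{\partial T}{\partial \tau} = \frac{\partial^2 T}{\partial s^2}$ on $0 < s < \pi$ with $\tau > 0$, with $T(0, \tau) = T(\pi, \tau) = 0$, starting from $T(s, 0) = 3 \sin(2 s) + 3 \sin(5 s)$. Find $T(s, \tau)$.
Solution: Separating variables: $T = \sum c_n e^{-n^2\tau} \sin(ns)$. From $T(s,0) = 3 \sin(2 s) + 3 \sin(5 s)$: $c_2=3, c_5=3$.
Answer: $T(s, \tau) = 3 e^{-4 \tau} \sin(2 s) + 3 e^{-25 \tau} \sin(5 s)$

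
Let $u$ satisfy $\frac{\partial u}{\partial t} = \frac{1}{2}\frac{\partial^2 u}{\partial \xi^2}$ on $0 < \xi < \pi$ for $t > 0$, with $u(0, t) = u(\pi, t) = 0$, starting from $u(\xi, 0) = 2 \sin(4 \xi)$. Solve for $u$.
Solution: Separating variables: $u = \sum c_n e^{-n^2t/2} \sin(n\xi)$. From $u(\xi,0) = 2 \sin(4 \xi)$: $c_4=2$.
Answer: $u(\xi, t) = 2 e^{-8 t} \sin(4 \xi)$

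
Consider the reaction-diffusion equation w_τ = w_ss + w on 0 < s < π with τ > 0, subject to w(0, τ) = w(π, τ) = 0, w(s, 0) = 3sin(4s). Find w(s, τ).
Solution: Substitute w = exp(τ)u, i.e. u = exp(-τ)w.
By the product rule, w_τ = exp(τ)(u_τ + u), w_ss = exp(τ)u_ss.
Substituting into the PDE and dividing by exp(τ): u_τ + u = u_ss + u.
The lower-order terms cancel, leaving the standard heat equation u_τ = u_ss.
Initial data for u: u(s,0) = w(s,0) = 3sin(4s). The boundary conditions carry over: u(0,τ) = u(π,τ) = 0.
Solve for u:
  Using separation of variables u = X(s)T(τ):
  Eigenfunctions: sin(ns), n = 1, 2, 3, ...
  General solution: u(s, τ) = Σ c_n sin(ns) exp(-n² τ)
  Matching u(s,0) = 3sin(4s) term by term: c_4=3.
Hence u(s,τ) = 3exp(-16τ)sin(4s).
Transform back: w(s,τ) = exp(τ)u(s,τ).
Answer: w(s, τ) = 3exp(-15τ)sin(4s)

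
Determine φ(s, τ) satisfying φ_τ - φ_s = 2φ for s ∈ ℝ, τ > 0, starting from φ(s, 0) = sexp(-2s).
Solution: Substitute φ = exp(-2s)u.
Then φ_s = exp(-2s)(u_s - 2u), φ_τ = exp(-2s)u_τ; substituting and dividing by exp(-2s), the lower-order terms cancel: u_τ - u_s = 0 (standard advection equation).
Data for u: u(s,0) = exp(2s)φ(s,0) = s.
By characteristics (ds/dτ = -1), u(s,τ) = f(s + τ) with f = u(·, 0).
So u(s,τ) = s + τ, and φ(s,τ) = exp(-2s)u(s,τ).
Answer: φ(s, τ) = sexp(-2s) + τexp(-2s)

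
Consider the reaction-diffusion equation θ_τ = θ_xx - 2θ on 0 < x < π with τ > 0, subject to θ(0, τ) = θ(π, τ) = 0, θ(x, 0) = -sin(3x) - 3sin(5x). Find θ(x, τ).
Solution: Substitute θ = exp(-2τ)u.
Then θ_τ = exp(-2τ)(u_τ - 2u), θ_xx = exp(-2τ)u_xx; substituting and dividing by exp(-2τ), the lower-order terms cancel: u_τ = u_xx (standard heat equation).
Data for u: u(x,0) = θ(x,0) = -sin(3x) - 3sin(5x). The boundary conditions carry over: u(0,τ) = u(π,τ) = 0.
Separating variables: u = Σ c_n exp(-n²τ) sin(nx). From u(x,0) = -sin(3x) - 3sin(5x): c_3=-1, c_5=-3.
So u(x,τ) = -exp(-9τ)sin(3x) - 3exp(-25τ)sin(5x), and θ(x,τ) = exp(-2τ)u(x,τ).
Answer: θ(x, τ) = -exp(-11τ)sin(3x) - 3exp(-27τ)sin(5x)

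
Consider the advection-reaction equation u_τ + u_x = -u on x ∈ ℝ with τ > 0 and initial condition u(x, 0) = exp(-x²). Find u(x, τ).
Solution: Substitute u = exp(-τ)w, i.e. w = exp(τ)u.
By the product rule, u_τ = exp(-τ)(w_τ - w), u_x = exp(-τ)w_x.
Substituting into the PDE and dividing by exp(-τ): w_τ - w + w_x = -w.
The lower-order terms cancel, leaving the standard advection equation w_τ + w_x = 0.
Initial data for w: w(x,0) = u(x,0) = exp(-x²).
Solve for w:
  By method of characteristics (waves move right with speed 1):
  Along characteristics x - τ = const, w is constant, so w(x,τ) = f(x - τ) with f = w(·, 0).
Hence w(x,τ) = exp(-(x - τ)²).
Transform back: u(x,τ) = exp(-τ)w(x,τ).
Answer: u(x, τ) = exp(-τ)exp(-(x - τ)²)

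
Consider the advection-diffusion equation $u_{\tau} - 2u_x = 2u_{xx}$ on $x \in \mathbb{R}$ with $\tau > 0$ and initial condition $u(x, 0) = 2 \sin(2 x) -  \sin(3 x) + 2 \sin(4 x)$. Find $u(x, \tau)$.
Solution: Moving frame: $\eta = x + 2\tau$, $\sigma = \tau$, $u = w(\eta,\sigma)$, so $u_{\tau} = w_{\sigma} + 2w_{\eta}$ and $u_{xx} = w_{\eta\eta}$.
Hence $u_{\tau} - 2u_x = w_{\sigma}$ and the PDE becomes the heat equation $w_{\sigma} = 2w_{\eta\eta}$ on $\eta \in \mathbb{R}$.
Initial data: $w(\eta,0) = u(\eta,0) = 2 \sin(2 \eta) - \sin(3 \eta) + 2 \sin(4 \eta)$. Each mode $\sin(n\eta)$ decays as $e^{-2n^2\sigma}$ on $\mathbb{R}$, so $w(\eta,\sigma) = \sum c_n e^{-2n^2\sigma} \sin(n\eta)$ with $c_2=2, c_3=-1, c_4=2$: $w(\eta,\sigma) = 2 e^{-8 \sigma} \sin(2 \eta) - e^{-18 \sigma} \sin(3 \eta) + 2 e^{-32 \sigma} \sin(4 \eta)$.
Substituting back: $u(x,\tau) = w(x + 2\tau, \tau)$.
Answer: $u(x, \tau) = 2 e^{-8 \tau} \sin(4 \tau + 2 x) -  e^{-18 \tau} \sin(6 \tau + 3 x) + 2 e^{-32 \tau} \sin(8 \tau + 4 x)$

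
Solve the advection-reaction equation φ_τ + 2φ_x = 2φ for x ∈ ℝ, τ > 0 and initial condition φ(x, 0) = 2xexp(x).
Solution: Substitute φ = exp(x)u, i.e. u = exp(-x)φ.
By the product rule, φ_x = exp(x)(u_x + u), φ_τ = exp(x)u_τ.
Substituting into the PDE and dividing by exp(x): u_τ + 2(u_x + u) = 2u.
The lower-order terms cancel, leaving the standard advection equation u_τ + 2u_x = 0.
Initial data for u: u(x,0) = exp(-x)φ(x,0) = 2x.
Solve for u:
  By method of characteristics (waves move right with speed 2):
  Along characteristics x - 2τ = const, u is constant, so u(x,τ) = f(x - 2τ) with f = u(·, 0).
Hence u(x,τ) = 2x - 4τ.
Transform back: φ(x,τ) = exp(x)u(x,τ).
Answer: φ(x, τ) = 2xexp(x) - 4τexp(x)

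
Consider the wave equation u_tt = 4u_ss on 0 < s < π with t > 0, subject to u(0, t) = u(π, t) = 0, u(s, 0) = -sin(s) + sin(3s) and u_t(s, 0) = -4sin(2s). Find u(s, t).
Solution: Separating variables: u = Σ [A_n cos(ω_n t) + B_n sin(ω_n t)] sin(ns), ω_n = 2n. From ICs (B_n = velocity coefficient / ω_n): A_1=-1, A_3=1, B_2=-1.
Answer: u(s, t) = -sin(s)cos(2t) - sin(2s)sin(4t) + sin(3s)cos(6t)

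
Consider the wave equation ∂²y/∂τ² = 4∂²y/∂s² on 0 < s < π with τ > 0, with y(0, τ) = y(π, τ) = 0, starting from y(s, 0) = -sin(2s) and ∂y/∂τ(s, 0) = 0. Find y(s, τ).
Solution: Using separation of variables y = X(s)T(τ):
Eigenfunctions: sin(ns), n = 1, 2, 3, ...
General solution: y(s, τ) = Σ [A_n cos(2n τ) + B_n sin(2n τ)] sin(ns)
From y(s,0) = -sin(2s): A_2=-1. From y_τ(s,0) = 0: all B_n = 0.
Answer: y(s, τ) = -sin(2s)cos(4τ)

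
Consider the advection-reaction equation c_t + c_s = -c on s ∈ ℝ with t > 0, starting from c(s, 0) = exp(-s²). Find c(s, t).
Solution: Substitute c = exp(-t)u, i.e. u = exp(t)c.
By the product rule, c_t = exp(-t)(u_t - u), c_s = exp(-t)u_s.
Substituting into the PDE and dividing by exp(-t): u_t - u + u_s = -u.
The lower-order terms cancel, leaving the standard advection equation u_t + u_s = 0.
Initial data for u: u(s,0) = c(s,0) = exp(-s²).
Solve for u:
  By method of characteristics (waves move right with speed 1):
  Along characteristics s - t = const, u is constant, so u(s,t) = f(s - t) with f = u(·, 0).
Hence u(s,t) = exp(-(s - t)²).
Transform back: c(s,t) = exp(-t)u(s,t).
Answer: c(s, t) = exp(-t)exp(-(s - t)²)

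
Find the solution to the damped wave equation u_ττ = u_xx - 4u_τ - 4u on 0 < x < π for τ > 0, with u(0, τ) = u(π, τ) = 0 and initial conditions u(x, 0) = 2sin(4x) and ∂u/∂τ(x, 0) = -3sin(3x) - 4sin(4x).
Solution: Substitute u = exp(-2τ)w, i.e. w = exp(2τ)u.
By the product rule, u_τ = exp(-2τ)(w_τ - 2w), u_ττ = exp(-2τ)(w_ττ - 4w_τ + 4w), u_xx = exp(-2τ)w_xx.
Substituting into the PDE and dividing by exp(-2τ): w_ττ - 4w_τ + 4w = w_xx - 4(w_τ - 2w) - 4w.
The lower-order terms cancel, leaving the standard wave equation w_ττ = w_xx.
Initial data for w: w(x,0) = u(x,0) = 2sin(4x); w_τ(x,0) = u_τ(x,0) + 2u(x,0) = -3sin(3x). The boundary conditions carry over: w(0,τ) = w(π,τ) = 0.
Solve for w:
  Using separation of variables w = X(x)T(τ):
  Eigenfunctions: sin(nx), n = 1, 2, 3, ...
  General solution: w(x, τ) = Σ [A_n cos(n τ) + B_n sin(n τ)] sin(nx)
  From w(x,0) = 2sin(4x): A_4=2. From w_τ(x,0) = -3sin(3x), using w_τ(x,0) = Σ ω_n B_n sin(nx) with ω_n = n: B_3 = (-3)/3 = -1.
Hence w(x,τ) = -sin(3x)sin(3τ) + 2sin(4x)cos(4τ).
Transform back: u(x,τ) = exp(-2τ)w(x,τ).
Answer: u(x, τ) = -exp(-2τ)sin(3x)sin(3τ) + 2exp(-2τ)sin(4x)cos(4τ)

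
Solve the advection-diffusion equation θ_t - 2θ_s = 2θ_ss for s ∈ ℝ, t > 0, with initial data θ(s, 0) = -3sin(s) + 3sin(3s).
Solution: Change to a moving frame: let η = s + 2t, σ = t and write θ(s,t) = u(η,σ).
By the chain rule θ_t = u_σ + 2u_η, θ_s = u_η, θ_ss = u_ηη.
Then θ_t - 2θ_s = u_σ: the advection term cancels and the PDE becomes the heat equation u_σ = 2u_ηη on η ∈ ℝ.
Initial data: u(η,0) = θ(η,0) = -3sin(η) + 3sin(3η).
On η ∈ ℝ each mode satisfies (sin(nη))″ = -n² sin(nη), so exp(-2n²σ) sin(nη) solves the heat equation; by superposition u(η,σ) = Σ c_n exp(-2n²σ) sin(nη).
Reading off the coefficients: c_1=-3, c_3=3, so u(η,σ) = -3exp(-2σ)sin(η) + 3exp(-18σ)sin(3η).
Substituting back η = s + 2t, σ = t: θ(s,t) = u(s + 2t, t).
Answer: θ(s, t) = -3exp(-2t)sin(s + 2t) + 3exp(-18t)sin(3s + 6t)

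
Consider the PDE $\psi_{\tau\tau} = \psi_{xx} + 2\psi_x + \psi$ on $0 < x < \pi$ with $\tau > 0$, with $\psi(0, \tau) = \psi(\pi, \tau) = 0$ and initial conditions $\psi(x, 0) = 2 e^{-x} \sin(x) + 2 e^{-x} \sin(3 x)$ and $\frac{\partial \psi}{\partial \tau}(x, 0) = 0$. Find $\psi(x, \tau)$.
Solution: Substitute $\psi = e^{-x}u$.
Then $\psi_x = e^{-x}(u_x - u)$, $\psi_{xx} = e^{-x}(u_{xx} - 2u_x + u)$, $\psi_{\tau\tau} = e^{-x}u_{\tau\tau}$; substituting and dividing by $e^{-x}$, the lower-order terms cancel: $u_{\tau\tau} = u_{xx}$ (standard wave equation).
Data for $u$: $u(x,0) = e^{x}\psi(x,0) = 2 \sin(x) + 2 \sin(3 x)$; $u_{\tau}(x,0) = e^{x}\psi_{\tau}(x,0) = 0$. The boundary conditions carry over: $u(0,\tau) = u(\pi,\tau) = 0$.
Separating variables: $u = \sum [A_n \cos(\omega_n \tau) + B_n \sin(\omega_n \tau)] \sin(nx)$, $\omega_n = n$. From ICs: $A_1=2, A_3=2$.
So $u(x,\tau) = 2 \sin(x) \cos(\tau) + 2 \sin(3 x) \cos(3 \tau)$, and $\psi(x,\tau) = e^{-x}u(x,\tau)$.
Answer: $\psi(x, \tau) = 2 e^{-x} \sin(x) \cos(\tau) + 2 e^{-x} \sin(3 x) \cos(3 \tau)$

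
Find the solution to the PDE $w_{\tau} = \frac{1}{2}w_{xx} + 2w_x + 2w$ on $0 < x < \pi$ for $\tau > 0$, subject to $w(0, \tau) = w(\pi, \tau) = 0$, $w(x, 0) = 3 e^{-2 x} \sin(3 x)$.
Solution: Substitute $w = e^{-2x}u$, i.e. $u = e^{2x}w$.
By the product rule, $w_x = e^{-2x}(u_x - 2u)$, $w_{xx} = e^{-2x}(u_{xx} - 4u_x + 4u)$, $w_{\tau} = e^{-2x}u_{\tau}$.
Substituting into the PDE and dividing by $e^{-2x}$: $u_{\tau} = \frac{1}{2}(u_{xx} - 4u_x + 4u) + 2(u_x - 2u) + 2u$.
The lower-order terms cancel, leaving the standard heat equation $u_{\tau} = \frac{1}{2}u_{xx}$.
Initial data for $u$: $u(x,0) = e^{2x}w(x,0) = 3 \sin(3 x)$. The boundary conditions carry over: $u(0,\tau) = u(\pi,\tau) = 0$.
Solve for $u$:
  Using separation of variables $u = X(x)T(\tau)$:
  Eigenfunctions: $\sin(nx)$, $n = 1, 2, 3, \ldots$
  General solution: $u(x, \tau) = \sum c_n \sin(nx) e^{-n^2 \tau/2}$
  Matching $u(x,0) = 3 \sin(3 x)$ term by term: $c_3=3$.
Hence $u(x,\tau) = 3 e^{-9 \tau/2} \sin(3 x)$.
Transform back: $w(x,\tau) = e^{-2x}u(x,\tau)$.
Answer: $w(x, \tau) = 3 e^{-9 \tau/2} e^{-2 x} \sin(3 x)$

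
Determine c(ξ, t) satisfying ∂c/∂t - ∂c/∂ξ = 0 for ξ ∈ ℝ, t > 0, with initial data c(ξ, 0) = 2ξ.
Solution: By characteristics (dξ/dt = -1), c(ξ,t) = f(ξ + t) with f = c(·, 0).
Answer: c(ξ, t) = 2t + 2ξ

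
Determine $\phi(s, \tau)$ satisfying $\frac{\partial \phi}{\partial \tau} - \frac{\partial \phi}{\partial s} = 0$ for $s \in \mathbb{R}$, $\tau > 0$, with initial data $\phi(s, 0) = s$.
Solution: By method of characteristics (waves move left with speed 1):
Along characteristics $s + \tau =$ const, $\phi$ is constant, so $\phi(s,\tau) = f(s + \tau)$ with $f = \phi( \cdot , 0)$.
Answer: $\phi(s, \tau) = \tau + s$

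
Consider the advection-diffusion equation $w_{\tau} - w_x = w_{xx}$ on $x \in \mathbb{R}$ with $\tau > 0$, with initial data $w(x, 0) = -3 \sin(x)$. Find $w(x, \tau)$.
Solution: Moving frame: $\eta = x + \tau$, $\sigma = \tau$, $w = u(\eta,\sigma)$, so $w_{\tau} = u_{\sigma} + u_{\eta}$ and $w_{xx} = u_{\eta\eta}$.
Hence $w_{\tau} - w_x = u_{\sigma}$ and the PDE becomes the heat equation $u_{\sigma} = u_{\eta\eta}$ on $\eta \in \mathbb{R}$.
Initial data: $u(\eta,0) = w(\eta,0) = -3 \sin(\eta)$. Each mode $\sin(n\eta)$ decays as $e^{-n^2\sigma}$ on $\mathbb{R}$, so $u(\eta,\sigma) = \sum c_n e^{-n^2\sigma} \sin(n\eta)$ with $c_1=-3$: $u(\eta,\sigma) = -3 e^{-\sigma} \sin(\eta)$.
Substituting back: $w(x,\tau) = u(x + \tau, \tau)$.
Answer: $w(x, \tau) = -3 e^{-\tau} \sin(\tau + x)$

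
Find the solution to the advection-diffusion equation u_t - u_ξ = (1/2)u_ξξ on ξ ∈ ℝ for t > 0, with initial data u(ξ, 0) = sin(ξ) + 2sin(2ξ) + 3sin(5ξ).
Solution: Moving frame: η = ξ + t, σ = t, u = w(η,σ), so u_t = w_σ + w_η and u_ξξ = w_ηη.
Hence u_t - u_ξ = w_σ and the PDE becomes the heat equation w_σ = (1/2)w_ηη on η ∈ ℝ.
Initial data: w(η,0) = u(η,0) = sin(η) + 2sin(2η) + 3sin(5η). Each mode sin(nη) decays as exp(-n²σ/2) on ℝ, so w(η,σ) = Σ c_n exp(-n²σ/2) sin(nη) with c_1=1, c_2=2, c_5=3: w(η,σ) = 2exp(-2σ)sin(2η) + exp(-σ/2)sin(η) + 3exp(-25σ/2)sin(5η).
Substituting back: u(ξ,t) = w(ξ + t, t).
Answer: u(ξ, t) = 2exp(-2t)sin(2t + 2ξ) + exp(-t/2)sin(t + ξ) + 3exp(-25t/2)sin(5t + 5ξ)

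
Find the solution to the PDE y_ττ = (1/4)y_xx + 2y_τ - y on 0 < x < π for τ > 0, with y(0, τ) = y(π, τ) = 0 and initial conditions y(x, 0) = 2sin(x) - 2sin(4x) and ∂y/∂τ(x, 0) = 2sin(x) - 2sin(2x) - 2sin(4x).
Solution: Substitute y = exp(τ)u.
Then y_τ = exp(τ)(u_τ + u), y_ττ = exp(τ)(u_ττ + 2u_τ + u), y_xx = exp(τ)u_xx; substituting and dividing by exp(τ), the lower-order terms cancel: u_ττ = (1/4)u_xx (standard wave equation).
Data for u: u(x,0) = y(x,0) = 2sin(x) - 2sin(4x); u_τ(x,0) = y_τ(x,0) - y(x,0) = -2sin(2x). The boundary conditions carry over: u(0,τ) = u(π,τ) = 0.
Separating variables: u = Σ [A_n cos(ω_n τ) + B_n sin(ω_n τ)] sin(nx), ω_n = n/2. From ICs (B_n = velocity coefficient / ω_n): A_1=2, A_4=-2, B_2=-2.
So u(x,τ) = 2sin(x)cos(τ/2) - 2sin(2x)sin(τ) - 2sin(4x)cos(2τ), and y(x,τ) = exp(τ)u(x,τ).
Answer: y(x, τ) = 2exp(τ)sin(x)cos(τ/2) - 2exp(τ)sin(2x)sin(τ) - 2exp(τ)sin(4x)cos(2τ)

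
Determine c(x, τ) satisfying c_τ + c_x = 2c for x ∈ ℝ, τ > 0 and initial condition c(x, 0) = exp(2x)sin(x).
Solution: Substitute c = exp(2x)u.
Then c_x = exp(2x)(u_x + 2u), c_τ = exp(2x)u_τ; substituting and dividing by exp(2x), the lower-order terms cancel: u_τ + u_x = 0 (standard advection equation).
Data for u: u(x,0) = exp(-2x)c(x,0) = sin(x).
By characteristics (dx/dτ = 1), u(x,τ) = f(x - τ) with f = u(·, 0).
So u(x,τ) = sin(x - τ), and c(x,τ) = exp(2x)u(x,τ).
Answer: c(x, τ) = exp(2x)sin(x - τ)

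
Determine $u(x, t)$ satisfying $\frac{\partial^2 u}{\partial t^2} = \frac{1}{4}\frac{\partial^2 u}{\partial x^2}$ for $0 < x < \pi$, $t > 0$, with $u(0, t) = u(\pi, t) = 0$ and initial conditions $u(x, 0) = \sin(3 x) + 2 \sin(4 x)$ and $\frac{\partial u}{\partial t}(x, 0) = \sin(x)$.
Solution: Separating variables: $u = \sum [A_n \cos(\omega_n t) + B_n \sin(\omega_n t)] \sin(nx)$, $\omega_n = n/2$. From ICs ($B_n$ = velocity coefficient / $\omega_n$): $A_3=1, A_4=2, B_1=2$.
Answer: $u(x, t) = 2 \sin(t/2) \sin(x) + \sin(3 x) \cos(3 t/2) + 2 \sin(4 x) \cos(2 t)$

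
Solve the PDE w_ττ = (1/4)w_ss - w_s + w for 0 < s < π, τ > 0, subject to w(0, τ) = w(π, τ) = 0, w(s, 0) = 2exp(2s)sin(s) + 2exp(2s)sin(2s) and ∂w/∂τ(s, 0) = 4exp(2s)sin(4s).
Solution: Substitute w = exp(2s)u, i.e. u = exp(-2s)w.
By the product rule, w_s = exp(2s)(u_s + 2u), w_ss = exp(2s)(u_ss + 4u_s + 4u), w_ττ = exp(2s)u_ττ.
Substituting into the PDE and dividing by exp(2s): u_ττ = (1/4)(u_ss + 4u_s + 4u) - (u_s + 2u) + u.
The lower-order terms cancel, leaving the standard wave equation u_ττ = (1/4)u_ss.
Initial data for u: u(s,0) = exp(-2s)w(s,0) = 2sin(s) + 2sin(2s); u_τ(s,0) = exp(-2s)w_τ(s,0) = 4sin(4s). The boundary conditions carry over: u(0,τ) = u(π,τ) = 0.
Solve for u:
  Using separation of variables u = X(s)T(τ):
  Eigenfunctions: sin(ns), n = 1, 2, 3, ...
  General solution: u(s, τ) = Σ [A_n cos(n τ/2) + B_n sin(n τ/2)] sin(ns)
  From u(s,0) = 2sin(s) + 2sin(2s): A_1=2, A_2=2. From u_τ(s,0) = 4sin(4s), using u_τ(s,0) = Σ ω_n B_n sin(ns) with ω_n = n/2: B_4 = 4/2 = 2.
Hence u(s,τ) = 2sin(s)cos(τ/2) + 2sin(2s)cos(τ) + 2sin(4s)sin(2τ).
Transform back: w(s,τ) = exp(2s)u(s,τ).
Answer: w(s, τ) = 2exp(2s)sin(s)cos(τ/2) + 2exp(2s)sin(2s)cos(τ) + 2exp(2s)sin(4s)sin(2τ)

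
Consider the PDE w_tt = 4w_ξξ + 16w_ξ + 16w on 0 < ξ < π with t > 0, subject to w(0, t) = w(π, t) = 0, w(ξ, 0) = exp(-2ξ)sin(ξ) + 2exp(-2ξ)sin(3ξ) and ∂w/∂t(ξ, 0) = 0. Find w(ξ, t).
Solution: Substitute w = exp(-2ξ)u.
Then w_ξ = exp(-2ξ)(u_ξ - 2u), w_ξξ = exp(-2ξ)(u_ξξ - 4u_ξ + 4u), w_tt = exp(-2ξ)u_tt; substituting and dividing by exp(-2ξ), the lower-order terms cancel: u_tt = 4u_ξξ (standard wave equation).
Data for u: u(ξ,0) = exp(2ξ)w(ξ,0) = sin(ξ) + 2sin(3ξ); u_t(ξ,0) = exp(2ξ)w_t(ξ,0) = 0. The boundary conditions carry over: u(0,t) = u(π,t) = 0.
Separating variables: u = Σ [A_n cos(ω_n t) + B_n sin(ω_n t)] sin(nξ), ω_n = 2n. From ICs: A_1=1, A_3=2.
So u(ξ,t) = sin(ξ)cos(2t) + 2sin(3ξ)cos(6t), and w(ξ,t) = exp(-2ξ)u(ξ,t).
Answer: w(ξ, t) = exp(-2ξ)sin(ξ)cos(2t) + 2exp(-2ξ)sin(3ξ)cos(6t)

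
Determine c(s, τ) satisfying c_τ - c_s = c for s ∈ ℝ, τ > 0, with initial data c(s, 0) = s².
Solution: Substitute c = exp(τ)u, i.e. u = exp(-τ)c.
By the product rule, c_τ = exp(τ)(u_τ + u), c_s = exp(τ)u_s.
Substituting into the PDE and dividing by exp(τ): u_τ + u - u_s = u.
The lower-order terms cancel, leaving the standard advection equation u_τ - u_s = 0.
Initial data for u: u(s,0) = c(s,0) = s².
Solve for u:
  By method of characteristics (waves move left with speed 1):
  Along characteristics s + τ = const, u is constant, so u(s,τ) = f(s + τ) with f = u(·, 0).
Hence u(s,τ) = s² + 2sτ + τ².
Transform back: c(s,τ) = exp(τ)u(s,τ).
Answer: c(s, τ) = s²exp(τ) + 2sτexp(τ) + τ²exp(τ)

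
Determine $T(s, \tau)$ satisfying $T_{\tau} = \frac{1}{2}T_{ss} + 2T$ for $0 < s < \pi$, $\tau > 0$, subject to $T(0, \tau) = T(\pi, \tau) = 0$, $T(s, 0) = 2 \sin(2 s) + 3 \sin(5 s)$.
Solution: Substitute $T = e^{2\tau}u$.
Then $T_{\tau} = e^{2\tau}(u_{\tau} + 2u)$, $T_{ss} = e^{2\tau}u_{ss}$; substituting and dividing by $e^{2\tau}$, the lower-order terms cancel: $u_{\tau} = \frac{1}{2}u_{ss}$ (standard heat equation).
Data for $u$: $u(s,0) = T(s,0) = 2 \sin(2 s) + 3 \sin(5 s)$. The boundary conditions carry over: $u(0,\tau) = u(\pi,\tau) = 0$.
Separating variables: $u = \sum c_n e^{-n^2\tau/2} \sin(ns)$. From $u(s,0) = 2 \sin(2 s) + 3 \sin(5 s)$: $c_2=2, c_5=3$.
So $u(s,\tau) = 2 e^{-2 \tau} \sin(2 s) + 3 e^{-25 \tau/2} \sin(5 s)$, and $T(s,\tau) = e^{2\tau}u(s,\tau)$.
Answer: $T(s, \tau) = 2 \sin(2 s) + 3 e^{-21 \tau/2} \sin(5 s)$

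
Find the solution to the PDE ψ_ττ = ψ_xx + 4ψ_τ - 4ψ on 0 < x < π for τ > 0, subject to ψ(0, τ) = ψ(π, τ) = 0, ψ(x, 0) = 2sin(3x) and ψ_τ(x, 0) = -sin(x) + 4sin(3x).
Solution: Substitute ψ = exp(2τ)u.
Then ψ_τ = exp(2τ)(u_τ + 2u), ψ_ττ = exp(2τ)(u_ττ + 4u_τ + 4u), ψ_xx = exp(2τ)u_xx; substituting and dividing by exp(2τ), the lower-order terms cancel: u_ττ = u_xx (standard wave equation).
Data for u: u(x,0) = ψ(x,0) = 2sin(3x); u_τ(x,0) = ψ_τ(x,0) - 2ψ(x,0) = -sin(x). The boundary conditions carry over: u(0,τ) = u(π,τ) = 0.
Separating variables: u = Σ [A_n cos(ω_n τ) + B_n sin(ω_n τ)] sin(nx), ω_n = n. From ICs (B_n = velocity coefficient / ω_n): A_3=2, B_1=-1.
So u(x,τ) = -sin(x)sin(τ) + 2sin(3x)cos(3τ), and ψ(x,τ) = exp(2τ)u(x,τ).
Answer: ψ(x, τ) = -exp(2τ)sin(x)sin(τ) + 2exp(2τ)sin(3x)cos(3τ)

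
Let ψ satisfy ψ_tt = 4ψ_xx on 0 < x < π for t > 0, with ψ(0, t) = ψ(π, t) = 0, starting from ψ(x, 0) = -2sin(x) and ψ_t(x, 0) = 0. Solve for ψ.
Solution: Separating variables: ψ = Σ [A_n cos(ω_n t) + B_n sin(ω_n t)] sin(nx), ω_n = 2n. From ICs: A_1=-2.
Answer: ψ(x, t) = -2sin(x)cos(2t)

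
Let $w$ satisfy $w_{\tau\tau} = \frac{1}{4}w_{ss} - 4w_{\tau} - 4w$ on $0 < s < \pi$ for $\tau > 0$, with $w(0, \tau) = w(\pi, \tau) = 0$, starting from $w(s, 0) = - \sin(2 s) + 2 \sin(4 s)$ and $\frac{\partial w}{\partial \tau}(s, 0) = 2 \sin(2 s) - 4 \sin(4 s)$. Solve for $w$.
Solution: Substitute $w = e^{-2\tau}u$.
Then $w_{\tau} = e^{-2\tau}(u_{\tau} - 2u)$, $w_{\tau\tau} = e^{-2\tau}(u_{\tau\tau} - 4u_{\tau} + 4u)$, $w_{ss} = e^{-2\tau}u_{ss}$; substituting and dividing by $e^{-2\tau}$, the lower-order terms cancel: $u_{\tau\tau} = \frac{1}{4}u_{ss}$ (standard wave equation).
Data for $u$: $u(s,0) = w(s,0) = - \sin(2 s) + 2 \sin(4 s)$; $u_{\tau}(s,0) = w_{\tau}(s,0) + 2w(s,0) = 0$. The boundary conditions carry over: $u(0,\tau) = u(\pi,\tau) = 0$.
Separating variables: $u = \sum [A_n \cos(\omega_n \tau) + B_n \sin(\omega_n \tau)] \sin(ns)$, $\omega_n = n/2$. From ICs: $A_2=-1, A_4=2$.
So $u(s,\tau) = - \sin(2 s) \cos(\tau) + 2 \sin(4 s) \cos(2 \tau)$, and $w(s,\tau) = e^{-2\tau}u(s,\tau)$.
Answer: $w(s, \tau) = - e^{-2 \tau} \sin(2 s) \cos(\tau) + 2 e^{-2 \tau} \sin(4 s) \cos(2 \tau)$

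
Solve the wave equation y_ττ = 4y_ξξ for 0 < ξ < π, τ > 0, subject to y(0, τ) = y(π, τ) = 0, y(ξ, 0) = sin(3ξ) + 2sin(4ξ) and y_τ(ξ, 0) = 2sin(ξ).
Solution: Using separation of variables y = X(ξ)T(τ):
Eigenfunctions: sin(nξ), n = 1, 2, 3, ...
General solution: y(ξ, τ) = Σ [A_n cos(2n τ) + B_n sin(2n τ)] sin(nξ)
From y(ξ,0) = sin(3ξ) + 2sin(4ξ): A_3=1, A_4=2. From y_τ(ξ,0) = 2sin(ξ), using y_τ(ξ,0) = Σ ω_n B_n sin(nξ) with ω_n = 2n: B_1 = 2/2 = 1.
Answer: y(ξ, τ) = sin(ξ)sin(2τ) + sin(3ξ)cos(6τ) + 2sin(4ξ)cos(8τ)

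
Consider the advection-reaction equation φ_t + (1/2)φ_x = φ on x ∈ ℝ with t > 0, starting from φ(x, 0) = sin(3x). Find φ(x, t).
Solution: Substitute φ = exp(t)u, i.e. u = exp(-t)φ.
By the product rule, φ_t = exp(t)(u_t + u), φ_x = exp(t)u_x.
Substituting into the PDE and dividing by exp(t): u_t + u + (1/2)u_x = u.
The lower-order terms cancel, leaving the standard advection equation u_t + (1/2)u_x = 0.
Initial data for u: u(x,0) = φ(x,0) = sin(3x).
Solve for u:
  By method of characteristics (waves move right with speed 1/2):
  Along characteristics x - (1/2)t = const, u is constant, so u(x,t) = f(x - (1/2)t) with f = u(·, 0).
Hence u(x,t) = -sin(3t/2 - 3x).
Transform back: φ(x,t) = exp(t)u(x,t).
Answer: φ(x, t) = -exp(t)sin(3t/2 - 3x)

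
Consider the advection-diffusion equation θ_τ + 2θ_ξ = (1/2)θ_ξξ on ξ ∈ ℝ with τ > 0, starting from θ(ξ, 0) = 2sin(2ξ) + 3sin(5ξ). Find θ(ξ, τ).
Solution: Moving frame: η = ξ - 2τ, σ = τ, θ = u(η,σ), so θ_τ = u_σ - 2u_η and θ_ξξ = u_ηη.
Hence θ_τ + 2θ_ξ = u_σ and the PDE becomes the heat equation u_σ = (1/2)u_ηη on η ∈ ℝ.
Initial data: u(η,0) = θ(η,0) = 2sin(2η) + 3sin(5η). Each mode sin(nη) decays as exp(-n²σ/2) on ℝ, so u(η,σ) = Σ c_n exp(-n²σ/2) sin(nη) with c_2=2, c_5=3: u(η,σ) = 2exp(-2σ)sin(2η) + 3exp(-25σ/2)sin(5η).
Substituting back: θ(ξ,τ) = u(ξ - 2τ, τ).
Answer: θ(ξ, τ) = 2exp(-2τ)sin(2ξ - 4τ) + 3exp(-25τ/2)sin(5ξ - 10τ)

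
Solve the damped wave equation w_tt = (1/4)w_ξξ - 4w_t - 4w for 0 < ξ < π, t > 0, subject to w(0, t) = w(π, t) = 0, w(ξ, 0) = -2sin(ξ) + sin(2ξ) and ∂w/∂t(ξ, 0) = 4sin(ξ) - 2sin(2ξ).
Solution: Substitute w = exp(-2t)u.
Then w_t = exp(-2t)(u_t - 2u), w_tt = exp(-2t)(u_tt - 4u_t + 4u), w_ξξ = exp(-2t)u_ξξ; substituting and dividing by exp(-2t), the lower-order terms cancel: u_tt = (1/4)u_ξξ (standard wave equation).
Data for u: u(ξ,0) = w(ξ,0) = -2sin(ξ) + sin(2ξ); u_t(ξ,0) = w_t(ξ,0) + 2w(ξ,0) = 0. The boundary conditions carry over: u(0,t) = u(π,t) = 0.
Separating variables: u = Σ [A_n cos(ω_n t) + B_n sin(ω_n t)] sin(nξ), ω_n = n/2. From ICs: A_1=-2, A_2=1.
So u(ξ,t) = -2sin(ξ)cos(t/2) + sin(2ξ)cos(t), and w(ξ,t) = exp(-2t)u(ξ,t).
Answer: w(ξ, t) = -2exp(-2t)sin(ξ)cos(t/2) + exp(-2t)sin(2ξ)cos(t)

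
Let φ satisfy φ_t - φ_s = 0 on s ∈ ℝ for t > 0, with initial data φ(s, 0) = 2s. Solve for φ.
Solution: By characteristics (ds/dt = -1), φ(s,t) = f(s + t) with f = φ(·, 0).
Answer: φ(s, t) = 2s + 2t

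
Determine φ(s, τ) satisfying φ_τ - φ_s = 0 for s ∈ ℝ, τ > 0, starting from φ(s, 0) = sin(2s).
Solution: By characteristics (ds/dτ = -1), φ(s,τ) = f(s + τ) with f = φ(·, 0).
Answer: φ(s, τ) = sin(2s + 2τ)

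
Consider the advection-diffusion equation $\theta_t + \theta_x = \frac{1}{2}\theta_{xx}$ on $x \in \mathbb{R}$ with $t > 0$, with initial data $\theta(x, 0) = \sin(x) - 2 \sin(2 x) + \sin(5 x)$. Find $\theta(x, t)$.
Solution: Change to a moving frame: let $\eta = x - t$, $\sigma = t$ and write $\theta(x,t) = u(\eta,\sigma)$.
By the chain rule $\theta_t = u_{\sigma} - u_{\eta}$, $\theta_x = u_{\eta}$, $\theta_{xx} = u_{\eta\eta}$.
Then $\theta_t + \theta_x = u_{\sigma}$: the advection term cancels and the PDE becomes the heat equation $u_{\sigma} = \frac{1}{2}u_{\eta\eta}$ on $\eta \in \mathbb{R}$.
Initial data: $u(\eta,0) = \theta(\eta,0) = \sin(\eta) - 2 \sin(2 \eta) + \sin(5 \eta)$.
On $\eta \in \mathbb{R}$ each mode satisfies $(\sin(n\eta))'' = -n^2 \sin(n\eta)$, so $e^{-n^2\sigma/2} \sin(n\eta)$ solves the heat equation; by superposition $u(\eta,\sigma) = \sum c_n e^{-n^2\sigma/2} \sin(n\eta)$.
Reading off the coefficients: $c_1=1, c_2=-2, c_5=1$, so $u(\eta,\sigma) = -2 e^{-2 \sigma} \sin(2 \eta) + e^{-\sigma/2} \sin(\eta) + e^{-25 \sigma/2} \sin(5 \eta)$.
Substituting back $\eta = x - t$, $\sigma = t$: $\theta(x,t) = u(x - t, t)$.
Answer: $\theta(x, t) = 2 e^{-2 t} \sin(2 t - 2 x) -  e^{-t/2} \sin(t - x) -  e^{-25 t/2} \sin(5 t - 5 x)$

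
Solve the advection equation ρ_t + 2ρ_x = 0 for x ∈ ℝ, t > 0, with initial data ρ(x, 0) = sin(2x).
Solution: By characteristics (dx/dt = 2), ρ(x,t) = f(x - 2t) with f = ρ(·, 0).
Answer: ρ(x, t) = -sin(4t - 2x)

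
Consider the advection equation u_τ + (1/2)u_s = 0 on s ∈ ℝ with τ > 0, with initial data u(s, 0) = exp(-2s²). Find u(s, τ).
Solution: By method of characteristics (waves move right with speed 1/2):
Along characteristics s - (1/2)τ = const, u is constant, so u(s,τ) = f(s - (1/2)τ) with f = u(·, 0).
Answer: u(s, τ) = exp(-2(s - τ/2)²)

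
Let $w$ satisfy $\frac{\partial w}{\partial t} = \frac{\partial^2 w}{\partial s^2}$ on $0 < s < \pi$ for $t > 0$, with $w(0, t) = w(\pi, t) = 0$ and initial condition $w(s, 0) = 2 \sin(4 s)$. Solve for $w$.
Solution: Using separation of variables $w = X(s)T(t)$:
Eigenfunctions: $\sin(ns)$, $n = 1, 2, 3, \ldots$
General solution: $w(s, t) = \sum c_n \sin(ns) e^{-n^2 t}$
Matching $w(s,0) = 2 \sin(4 s)$ term by term: $c_4=2$.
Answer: $w(s, t) = 2 e^{-16 t} \sin(4 s)$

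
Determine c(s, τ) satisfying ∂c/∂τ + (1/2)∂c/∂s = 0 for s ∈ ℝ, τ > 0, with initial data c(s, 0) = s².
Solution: By characteristics (ds/dτ = 1/2), c(s,τ) = f(s - (1/2)τ) with f = c(·, 0).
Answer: c(s, τ) = s² - sτ + (1/4)τ²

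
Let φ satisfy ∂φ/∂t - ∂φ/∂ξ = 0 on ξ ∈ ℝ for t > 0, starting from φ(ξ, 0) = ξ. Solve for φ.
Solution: By method of characteristics (waves move left with speed 1):
Along characteristics ξ + t = const, φ is constant, so φ(ξ,t) = f(ξ + t) with f = φ(·, 0).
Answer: φ(ξ, t) = t + ξ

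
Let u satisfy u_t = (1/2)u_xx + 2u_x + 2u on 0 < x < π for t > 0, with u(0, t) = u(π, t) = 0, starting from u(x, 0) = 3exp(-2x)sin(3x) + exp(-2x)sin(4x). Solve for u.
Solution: Substitute u = exp(-2x)w.
Then u_x = exp(-2x)(w_x - 2w), u_xx = exp(-2x)(w_xx - 4w_x + 4w), u_t = exp(-2x)w_t; substituting and dividing by exp(-2x), the lower-order terms cancel: w_t = (1/2)w_xx (standard heat equation).
Data for w: w(x,0) = exp(2x)u(x,0) = 3sin(3x) + sin(4x). The boundary conditions carry over: w(0,t) = w(π,t) = 0.
Separating variables: w = Σ c_n exp(-n²t/2) sin(nx). From w(x,0) = 3sin(3x) + sin(4x): c_3=3, c_4=1.
So w(x,t) = exp(-8t)sin(4x) + 3exp(-9t/2)sin(3x), and u(x,t) = exp(-2x)w(x,t).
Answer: u(x, t) = exp(-8t)exp(-2x)sin(4x) + 3exp(-9t/2)exp(-2x)sin(3x)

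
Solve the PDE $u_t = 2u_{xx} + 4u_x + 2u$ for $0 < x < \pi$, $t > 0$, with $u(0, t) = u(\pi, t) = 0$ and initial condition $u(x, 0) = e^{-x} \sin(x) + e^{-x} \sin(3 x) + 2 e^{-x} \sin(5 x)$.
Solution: Substitute $u = e^{-x}w$.
Then $u_x = e^{-x}(w_x - w)$, $u_{xx} = e^{-x}(w_{xx} - 2w_x + w)$, $u_t = e^{-x}w_t$; substituting and dividing by $e^{-x}$, the lower-order terms cancel: $w_t = 2w_{xx}$ (standard heat equation).
Data for $w$: $w(x,0) = e^{x}u(x,0) = \sin(x) + \sin(3 x) + 2 \sin(5 x)$. The boundary conditions carry over: $w(0,t) = w(\pi,t) = 0$.
Separating variables: $w = \sum c_n e^{-2n^2t} \sin(nx)$. From $w(x,0) = \sin(x) + \sin(3 x) + 2 \sin(5 x)$: $c_1=1, c_3=1, c_5=2$.
So $w(x,t) = e^{-2 t} \sin(x) + e^{-18 t} \sin(3 x) + 2 e^{-50 t} \sin(5 x)$, and $u(x,t) = e^{-x}w(x,t)$.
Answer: $u(x, t) = e^{-2 t} e^{-x} \sin(x) + e^{-18 t} e^{-x} \sin(3 x) + 2 e^{-50 t} e^{-x} \sin(5 x)$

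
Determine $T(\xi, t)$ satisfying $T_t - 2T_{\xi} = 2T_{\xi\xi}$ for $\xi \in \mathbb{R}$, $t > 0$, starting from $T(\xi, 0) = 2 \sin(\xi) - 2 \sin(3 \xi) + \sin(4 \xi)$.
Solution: Change to a moving frame: let $\eta = \xi + 2t$, $\sigma = t$ and write $T(\xi,t) = u(\eta,\sigma)$.
By the chain rule $T_t = u_{\sigma} + 2u_{\eta}$, $T_{\xi} = u_{\eta}$, $T_{\xi\xi} = u_{\eta\eta}$.
Then $T_t - 2T_{\xi} = u_{\sigma}$: the advection term cancels and the PDE becomes the heat equation $u_{\sigma} = 2u_{\eta\eta}$ on $\eta \in \mathbb{R}$.
Initial data: $u(\eta,0) = T(\eta,0) = 2 \sin(\eta) - 2 \sin(3 \eta) + \sin(4 \eta)$.
On $\eta \in \mathbb{R}$ each mode satisfies $(\sin(n\eta))'' = -n^2 \sin(n\eta)$, so $e^{-2n^2\sigma} \sin(n\eta)$ solves the heat equation; by superposition $u(\eta,\sigma) = \sum c_n e^{-2n^2\sigma} \sin(n\eta)$.
Reading off the coefficients: $c_1=2, c_3=-2, c_4=1$, so $u(\eta,\sigma) = 2 e^{-2 \sigma} \sin(\eta) - 2 e^{-18 \sigma} \sin(3 \eta) + e^{-32 \sigma} \sin(4 \eta)$.
Substituting back $\eta = \xi + 2t$, $\sigma = t$: $T(\xi,t) = u(\xi + 2t, t)$.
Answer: $T(\xi, t) = 2 e^{-2 t} \sin(\xi + 2 t) - 2 e^{-18 t} \sin(3 \xi + 6 t) + e^{-32 t} \sin(4 \xi + 8 t)$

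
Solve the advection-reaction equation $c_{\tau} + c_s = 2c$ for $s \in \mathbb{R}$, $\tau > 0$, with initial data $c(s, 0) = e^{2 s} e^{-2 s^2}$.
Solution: Substitute $c = e^{2s}u$, i.e. $u = e^{-2s}c$.
By the product rule, $c_s = e^{2s}(u_s + 2u)$, $c_{\tau} = e^{2s}u_{\tau}$.
Substituting into the PDE and dividing by $e^{2s}$: $u_{\tau} + (u_s + 2u) = 2u$.
The lower-order terms cancel, leaving the standard advection equation $u_{\tau} + u_s = 0$.
Initial data for $u$: $u(s,0) = e^{-2s}c(s,0) = e^{-2 s^2}$.
Solve for $u$:
  By method of characteristics (waves move right with speed 1):
  Along characteristics $s - \tau =$ const, $u$ is constant, so $u(s,\tau) = f(s - \tau)$ with $f = u( \cdot , 0)$.
Hence $u(s,\tau) = e^{-2 (s - \tau)^2}$.
Transform back: $c(s,\tau) = e^{2s}u(s,\tau)$.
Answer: $c(s, \tau) = e^{2 s} e^{-2 (-\tau + s)^2}$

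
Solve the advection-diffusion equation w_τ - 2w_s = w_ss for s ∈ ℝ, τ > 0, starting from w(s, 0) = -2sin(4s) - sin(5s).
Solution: Moving frame: η = s + 2τ, σ = τ, w = u(η,σ), so w_τ = u_σ + 2u_η and w_ss = u_ηη.
Hence w_τ - 2w_s = u_σ and the PDE becomes the heat equation u_σ = u_ηη on η ∈ ℝ.
Initial data: u(η,0) = w(η,0) = -2sin(4η) - sin(5η). Each mode sin(nη) decays as exp(-n²σ) on ℝ, so u(η,σ) = Σ c_n exp(-n²σ) sin(nη) with c_4=-2, c_5=-1: u(η,σ) = -2exp(-16σ)sin(4η) - exp(-25σ)sin(5η).
Substituting back: w(s,τ) = u(s + 2τ, τ).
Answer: w(s, τ) = -2exp(-16τ)sin(4s + 8τ) - exp(-25τ)sin(5s + 10τ)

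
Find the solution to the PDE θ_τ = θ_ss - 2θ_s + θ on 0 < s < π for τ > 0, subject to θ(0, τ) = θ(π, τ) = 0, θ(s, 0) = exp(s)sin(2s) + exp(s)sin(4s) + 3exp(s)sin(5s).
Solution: Substitute θ = exp(s)u.
Then θ_s = exp(s)(u_s + u), θ_ss = exp(s)(u_ss + 2u_s + u), θ_τ = exp(s)u_τ; substituting and dividing by exp(s), the lower-order terms cancel: u_τ = u_ss (standard heat equation).
Data for u: u(s,0) = exp(-s)θ(s,0) = sin(2s) + sin(4s) + 3sin(5s). The boundary conditions carry over: u(0,τ) = u(π,τ) = 0.
Separating variables: u = Σ c_n exp(-n²τ) sin(ns). From u(s,0) = sin(2s) + sin(4s) + 3sin(5s): c_2=1, c_4=1, c_5=3.
So u(s,τ) = exp(-4τ)sin(2s) + exp(-16τ)sin(4s) + 3exp(-25τ)sin(5s), and θ(s,τ) = exp(s)u(s,τ).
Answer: θ(s, τ) = exp(s)exp(-4τ)sin(2s) + exp(s)exp(-16τ)sin(4s) + 3exp(s)exp(-25τ)sin(5s)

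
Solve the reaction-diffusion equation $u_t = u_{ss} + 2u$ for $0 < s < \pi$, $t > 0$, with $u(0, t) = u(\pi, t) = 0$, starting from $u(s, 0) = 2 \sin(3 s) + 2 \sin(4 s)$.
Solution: Substitute $u = e^{2t}w$, i.e. $w = e^{-2t}u$.
By the product rule, $u_t = e^{2t}(w_t + 2w)$, $u_{ss} = e^{2t}w_{ss}$.
Substituting into the PDE and dividing by $e^{2t}$: $w_t + 2w = w_{ss} + 2w$.
The lower-order terms cancel, leaving the standard heat equation $w_t = w_{ss}$.
Initial data for $w$: $w(s,0) = u(s,0) = 2 \sin(3 s) + 2 \sin(4 s)$. The boundary conditions carry over: $w(0,t) = w(\pi,t) = 0$.
Solve for $w$:
  Using separation of variables $w = X(s)T(t)$:
  Eigenfunctions: $\sin(ns)$, $n = 1, 2, 3, \ldots$
  General solution: $w(s, t) = \sum c_n \sin(ns) e^{-n^2 t}$
  Matching $w(s,0) = 2 \sin(3 s) + 2 \sin(4 s)$ term by term: $c_3=2, c_4=2$.
Hence $w(s,t) = 2 e^{-9 t} \sin(3 s) + 2 e^{-16 t} \sin(4 s)$.
Transform back: $u(s,t) = e^{2t}w(s,t)$.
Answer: $u(s, t) = 2 e^{-7 t} \sin(3 s) + 2 e^{-14 t} \sin(4 s)$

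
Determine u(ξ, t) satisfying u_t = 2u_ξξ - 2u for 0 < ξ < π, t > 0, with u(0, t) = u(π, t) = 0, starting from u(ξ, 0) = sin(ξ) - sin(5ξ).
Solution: Substitute u = exp(-2t)w, i.e. w = exp(2t)u.
By the product rule, u_t = exp(-2t)(w_t - 2w), u_ξξ = exp(-2t)w_ξξ.
Substituting into the PDE and dividing by exp(-2t): w_t - 2w = 2w_ξξ - 2w.
The lower-order terms cancel, leaving the standard heat equation w_t = 2w_ξξ.
Initial data for w: w(ξ,0) = u(ξ,0) = sin(ξ) - sin(5ξ). The boundary conditions carry over: w(0,t) = w(π,t) = 0.
Solve for w:
  Using separation of variables w = X(ξ)T(t):
  Eigenfunctions: sin(nξ), n = 1, 2, 3, ...
  General solution: w(ξ, t) = Σ c_n sin(nξ) exp(-2n² t)
  Matching w(ξ,0) = sin(ξ) - sin(5ξ) term by term: c_1=1, c_5=-1.
Hence w(ξ,t) = exp(-2t)sin(ξ) - exp(-50t)sin(5ξ).
Transform back: u(ξ,t) = exp(-2t)w(ξ,t).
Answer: u(ξ, t) = exp(-4t)sin(ξ) - exp(-52t)sin(5ξ)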